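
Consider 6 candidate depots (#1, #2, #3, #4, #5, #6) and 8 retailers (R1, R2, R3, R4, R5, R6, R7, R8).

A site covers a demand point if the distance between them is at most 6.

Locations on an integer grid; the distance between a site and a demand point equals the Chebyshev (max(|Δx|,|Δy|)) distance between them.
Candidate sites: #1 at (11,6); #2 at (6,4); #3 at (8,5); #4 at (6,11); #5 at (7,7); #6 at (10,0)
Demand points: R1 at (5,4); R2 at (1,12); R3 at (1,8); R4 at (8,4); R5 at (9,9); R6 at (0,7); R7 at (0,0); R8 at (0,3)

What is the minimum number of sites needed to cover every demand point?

2

Coverage sets (demand points within 6 of each site):
  #1: {R1, R4, R5}
  #2: {R1, R3, R4, R5, R6, R7, R8}
  #3: {R1, R4, R5}
  #4: {R2, R3, R5, R6}
  #5: {R1, R2, R3, R4, R5}
  #6: {R1, R4}
No single site covers all 8 demand points.
But {#2, #4} covers everything, so the minimum is 2.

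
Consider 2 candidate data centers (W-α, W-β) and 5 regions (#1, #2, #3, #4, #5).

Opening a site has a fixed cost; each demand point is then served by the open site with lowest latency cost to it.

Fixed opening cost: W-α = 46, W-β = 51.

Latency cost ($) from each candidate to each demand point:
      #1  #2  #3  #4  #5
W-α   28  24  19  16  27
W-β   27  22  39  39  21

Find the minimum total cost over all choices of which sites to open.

160

Open {W-α}: assign each demand point to its cheapest open site.
  #1→W-α 28, #2→W-α 24, #3→W-α 19, #4→W-α 16, #5→W-α 27
  latency cost 114, fixed 46 → total 160.
Compare {W-β}: latency cost 148 + fixed 51 = 199.
Compare {W-α, W-β}: latency cost 105 + fixed 97 = 202.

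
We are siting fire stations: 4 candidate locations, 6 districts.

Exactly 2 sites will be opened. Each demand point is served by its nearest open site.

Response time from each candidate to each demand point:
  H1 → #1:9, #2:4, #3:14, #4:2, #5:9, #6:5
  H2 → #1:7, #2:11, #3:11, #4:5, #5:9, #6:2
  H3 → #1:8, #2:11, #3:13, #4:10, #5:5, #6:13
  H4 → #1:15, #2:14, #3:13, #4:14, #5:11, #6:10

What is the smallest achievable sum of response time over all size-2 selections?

Open {H1, H2}.
  #1→H2 7, #2→H1 4, #3→H2 11, #4→H1 2, #5→H1 9, #6→H2 2  ⇒ total 35.
Compare {H1, H3}: total 37.
Compare {H2, H3}: total 41.
No size-2 selection does better; minimum is 35.

35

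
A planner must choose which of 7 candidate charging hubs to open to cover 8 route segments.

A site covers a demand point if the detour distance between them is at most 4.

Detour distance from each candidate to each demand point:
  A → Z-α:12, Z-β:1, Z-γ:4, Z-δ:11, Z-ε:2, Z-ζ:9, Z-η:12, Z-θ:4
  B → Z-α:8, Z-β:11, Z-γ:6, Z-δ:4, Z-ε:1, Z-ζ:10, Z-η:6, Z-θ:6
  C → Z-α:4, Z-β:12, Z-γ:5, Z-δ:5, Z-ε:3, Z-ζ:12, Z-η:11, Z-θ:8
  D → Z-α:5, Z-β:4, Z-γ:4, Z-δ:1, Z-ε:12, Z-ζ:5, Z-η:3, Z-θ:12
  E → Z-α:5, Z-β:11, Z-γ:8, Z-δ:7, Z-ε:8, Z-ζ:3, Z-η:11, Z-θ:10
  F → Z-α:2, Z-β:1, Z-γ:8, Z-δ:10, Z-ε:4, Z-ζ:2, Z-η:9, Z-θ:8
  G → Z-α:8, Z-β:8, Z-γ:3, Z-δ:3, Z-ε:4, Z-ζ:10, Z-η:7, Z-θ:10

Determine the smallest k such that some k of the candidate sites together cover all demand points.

3

Coverage sets (demand points within 4 of each site):
  A: {Z-β, Z-γ, Z-ε, Z-θ}
  B: {Z-δ, Z-ε}
  C: {Z-α, Z-ε}
  D: {Z-β, Z-γ, Z-δ, Z-η}
  E: {Z-ζ}
  F: {Z-α, Z-β, Z-ε, Z-ζ}
  G: {Z-γ, Z-δ, Z-ε}
No 2 sites suffice: every size-2 union leaves at least one demand point uncovered.
But {A, D, F} covers everything, so the minimum is 3.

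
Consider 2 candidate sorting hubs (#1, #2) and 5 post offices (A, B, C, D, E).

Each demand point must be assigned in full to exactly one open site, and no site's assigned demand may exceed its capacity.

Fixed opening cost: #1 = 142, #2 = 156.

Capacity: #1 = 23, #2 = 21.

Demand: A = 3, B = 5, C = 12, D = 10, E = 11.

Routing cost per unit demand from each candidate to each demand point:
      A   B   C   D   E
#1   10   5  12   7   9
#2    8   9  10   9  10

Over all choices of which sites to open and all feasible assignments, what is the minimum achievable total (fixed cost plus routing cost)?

656

Open {#1, #2}; cheapest assignment that respects the capacities:
  #1 (cap 23, load 21): D, E — cost 10×7 + 11×9 = 169
  #2 (cap 21, load 20): A, B, C — cost 3×8 + 5×9 + 12×10 = 189
  Shipping 358, fixed 298 → total 656.
  Any other capacity-feasible assignment to {#1, #2} ships for at least 358.
Total demand is 41 and no other set of sites has combined capacity ≥ 41, so {#1, #2} is the only feasible choice of open sites. Minimum: 656.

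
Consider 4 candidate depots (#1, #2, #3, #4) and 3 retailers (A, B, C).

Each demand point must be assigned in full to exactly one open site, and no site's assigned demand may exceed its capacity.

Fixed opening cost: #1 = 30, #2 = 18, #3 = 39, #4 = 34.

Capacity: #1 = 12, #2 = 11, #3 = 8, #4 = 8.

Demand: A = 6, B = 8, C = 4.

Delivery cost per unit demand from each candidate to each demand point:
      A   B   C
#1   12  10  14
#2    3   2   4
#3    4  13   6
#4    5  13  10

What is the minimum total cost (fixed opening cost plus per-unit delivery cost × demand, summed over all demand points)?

161

Open {#2, #3, #4}; cheapest assignment that respects the capacities:
  #2 (cap 11, load 8): B — cost 8×2 = 16
  #3 (cap 8, load 4): C — cost 4×6 = 24
  #4 (cap 8, load 6): A — cost 6×5 = 30
  Shipping 70, fixed 91 → total 161.
  Any other capacity-feasible assignment to {#2, #3, #4} ships for at least 70.
Compare {#1, #2}: its best feasible assignment gives total 162.
Compare {#1, #2, #3}: its best feasible assignment gives total 183.
Every other set of open sites that can feasibly serve all demand totals ≥ 162 even under its best assignment. Minimum: 161.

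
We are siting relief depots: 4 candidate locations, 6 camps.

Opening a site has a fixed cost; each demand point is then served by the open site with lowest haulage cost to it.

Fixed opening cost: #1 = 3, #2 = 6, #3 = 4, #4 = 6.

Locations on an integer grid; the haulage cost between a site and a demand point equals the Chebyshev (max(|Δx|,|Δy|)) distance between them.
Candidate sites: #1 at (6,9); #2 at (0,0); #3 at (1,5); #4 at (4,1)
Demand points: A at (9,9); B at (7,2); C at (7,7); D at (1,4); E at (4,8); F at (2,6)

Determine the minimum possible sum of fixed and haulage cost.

22

Open {#1, #3}: assign each demand point to its cheapest open site.
  A→#1 3, B→#3 6, C→#1 2, D→#3 1, E→#1 2, F→#3 1
  haulage cost 15, fixed 7 → total 22.
Compare {#1, #3, #4}: haulage cost 12 + fixed 13 = 25.
Compare {#1}: haulage cost 23 + fixed 3 = 26.
Compare {#1, #4}: haulage cost 17 + fixed 9 = 26.
All other subsets cost ≥ 25. Minimum total cost: 22.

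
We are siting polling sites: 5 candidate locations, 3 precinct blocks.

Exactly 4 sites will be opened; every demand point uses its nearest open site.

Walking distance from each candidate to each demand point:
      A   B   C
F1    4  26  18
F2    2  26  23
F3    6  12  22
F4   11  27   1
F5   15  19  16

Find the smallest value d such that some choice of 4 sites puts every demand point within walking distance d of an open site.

Open {F1, F2, F3, F4}.
  Farthest demand point is B at walking distance 12 (to F3); all others are ≤ 12.
With {F1, F3, F4, F5} the worst case is 12.
With {F2, F3, F4, F5} the worst case is 12.
No size-4 selection achieves below 12.

12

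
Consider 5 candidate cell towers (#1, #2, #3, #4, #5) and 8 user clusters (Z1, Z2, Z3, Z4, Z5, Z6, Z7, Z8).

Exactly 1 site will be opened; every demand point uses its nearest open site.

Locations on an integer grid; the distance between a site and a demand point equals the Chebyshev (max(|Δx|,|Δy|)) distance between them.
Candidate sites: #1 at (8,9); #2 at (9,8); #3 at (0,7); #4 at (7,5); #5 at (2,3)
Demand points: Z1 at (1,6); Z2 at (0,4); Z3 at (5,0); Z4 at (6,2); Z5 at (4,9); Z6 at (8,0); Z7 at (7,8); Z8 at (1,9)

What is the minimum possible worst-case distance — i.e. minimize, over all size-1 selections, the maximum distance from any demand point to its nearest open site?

6

Open {#5}.
  Farthest demand point is Z5 at distance 6 (to #5); all others are ≤ 6.
With {#4} the worst case is 7.
With {#3} the worst case is 8.
No size-1 selection achieves below 6.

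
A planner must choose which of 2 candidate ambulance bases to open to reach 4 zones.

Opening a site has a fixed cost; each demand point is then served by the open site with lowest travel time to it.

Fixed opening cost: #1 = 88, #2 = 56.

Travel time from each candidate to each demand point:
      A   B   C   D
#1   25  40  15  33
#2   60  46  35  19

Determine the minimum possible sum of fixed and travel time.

Open {#1}: assign each demand point to its cheapest open site.
  A→#1 25, B→#1 40, C→#1 15, D→#1 33
  travel time 113, fixed 88 → total 201.
Compare {#2}: travel time 160 + fixed 56 = 216.
Compare {#1, #2}: travel time 99 + fixed 144 = 243.

201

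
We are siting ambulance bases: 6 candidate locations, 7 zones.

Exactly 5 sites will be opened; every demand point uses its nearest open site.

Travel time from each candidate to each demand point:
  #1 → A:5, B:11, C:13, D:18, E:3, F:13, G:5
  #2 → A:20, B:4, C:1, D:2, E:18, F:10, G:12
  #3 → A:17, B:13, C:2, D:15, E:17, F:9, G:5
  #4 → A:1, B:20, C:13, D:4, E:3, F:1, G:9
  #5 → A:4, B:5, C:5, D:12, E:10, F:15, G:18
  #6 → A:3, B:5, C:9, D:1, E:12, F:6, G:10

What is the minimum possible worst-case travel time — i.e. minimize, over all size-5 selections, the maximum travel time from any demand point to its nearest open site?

Open {#1, #2, #3, #4, #5}.
  Farthest demand point is G at travel time 5 (to #1); all others are ≤ 5.
With {#1, #2, #3, #4, #6} the worst case is 5.
With {#1, #2, #4, #5, #6} the worst case is 5.
No size-5 selection achieves below 5.

5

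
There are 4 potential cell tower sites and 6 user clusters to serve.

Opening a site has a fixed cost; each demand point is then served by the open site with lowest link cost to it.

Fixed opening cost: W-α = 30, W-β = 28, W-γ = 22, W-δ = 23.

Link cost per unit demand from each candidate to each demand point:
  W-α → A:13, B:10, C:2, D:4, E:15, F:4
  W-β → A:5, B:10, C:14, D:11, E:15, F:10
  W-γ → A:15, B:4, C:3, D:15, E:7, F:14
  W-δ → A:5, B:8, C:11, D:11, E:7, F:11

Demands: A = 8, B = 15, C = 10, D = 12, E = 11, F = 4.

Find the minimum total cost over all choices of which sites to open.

336

Open {W-α, W-γ, W-δ}: assign each demand point to its cheapest open site.
  A→W-δ 8×5=40, B→W-γ 15×4=60, C→W-α 10×2=20, D→W-α 12×4=48, E→W-γ 11×7=77, F→W-α 4×4=16
  link cost 261, fixed 75 → total 336.
Compare {W-α, W-β, W-γ}: link cost 261 + fixed 80 = 341.
Compare {W-α, W-β, W-γ, W-δ}: link cost 261 + fixed 103 = 364.
Compare {W-α, W-δ}: link cost 321 + fixed 53 = 374.
All other subsets cost ≥ 341. Minimum total cost: 336.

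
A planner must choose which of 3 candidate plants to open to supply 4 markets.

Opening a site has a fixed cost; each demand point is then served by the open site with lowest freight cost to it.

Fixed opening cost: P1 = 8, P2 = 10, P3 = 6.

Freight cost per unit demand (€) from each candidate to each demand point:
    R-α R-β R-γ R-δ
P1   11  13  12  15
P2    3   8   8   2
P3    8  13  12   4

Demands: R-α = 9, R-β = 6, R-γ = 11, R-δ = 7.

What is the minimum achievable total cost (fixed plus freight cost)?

Open {P2}: assign each demand point to its cheapest open site.
  R-α→P2 9×3=27, R-β→P2 6×8=48, R-γ→P2 11×8=88, R-δ→P2 7×2=14
  freight cost 177, fixed 10 → total 187.
Compare {P2, P3}: freight cost 177 + fixed 16 = 193.
Compare {P1, P2}: freight cost 177 + fixed 18 = 195.
Compare {P1, P2, P3}: freight cost 177 + fixed 24 = 201.
All other subsets cost ≥ 193. Minimum total cost: 187.

187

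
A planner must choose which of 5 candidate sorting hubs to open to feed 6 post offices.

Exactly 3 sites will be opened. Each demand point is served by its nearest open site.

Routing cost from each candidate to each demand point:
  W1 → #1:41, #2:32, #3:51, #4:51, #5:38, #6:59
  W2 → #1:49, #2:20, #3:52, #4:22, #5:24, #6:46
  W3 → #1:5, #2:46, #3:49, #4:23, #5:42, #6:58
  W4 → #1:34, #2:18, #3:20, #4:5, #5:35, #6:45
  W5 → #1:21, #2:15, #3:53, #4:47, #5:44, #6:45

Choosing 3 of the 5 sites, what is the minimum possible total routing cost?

Open {W2, W3, W4}.
  #1→W3 5, #2→W4 18, #3→W4 20, #4→W4 5, #5→W2 24, #6→W4 45  ⇒ total 117.
Compare {W3, W4, W5}: total 125.
Compare {W1, W3, W4}: total 128.
No size-3 selection does better; minimum is 117.

117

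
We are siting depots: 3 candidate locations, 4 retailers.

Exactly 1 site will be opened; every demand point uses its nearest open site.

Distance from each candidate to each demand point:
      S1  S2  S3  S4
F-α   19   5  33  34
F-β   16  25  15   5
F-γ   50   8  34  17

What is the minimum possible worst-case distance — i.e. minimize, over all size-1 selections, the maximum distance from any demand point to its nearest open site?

25

Open {F-β}.
  Farthest demand point is S2 at distance 25 (to F-β); all others are ≤ 25.
With {F-α} the worst case is 34.
With {F-γ} the worst case is 50.
No size-1 selection achieves below 25.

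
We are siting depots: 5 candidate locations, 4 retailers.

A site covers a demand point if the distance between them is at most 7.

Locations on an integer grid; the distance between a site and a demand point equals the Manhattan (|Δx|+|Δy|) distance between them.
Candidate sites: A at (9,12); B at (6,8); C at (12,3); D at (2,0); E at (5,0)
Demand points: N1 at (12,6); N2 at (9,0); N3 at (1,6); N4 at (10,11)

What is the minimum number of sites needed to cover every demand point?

2

Coverage sets (demand points within 7 of each site):
  A: {N4}
  B: {N3, N4}
  C: {N1, N2}
  D: {N2, N3}
  E: {N2}
No single site covers all 4 demand points.
But {B, C} covers everything, so the minimum is 2.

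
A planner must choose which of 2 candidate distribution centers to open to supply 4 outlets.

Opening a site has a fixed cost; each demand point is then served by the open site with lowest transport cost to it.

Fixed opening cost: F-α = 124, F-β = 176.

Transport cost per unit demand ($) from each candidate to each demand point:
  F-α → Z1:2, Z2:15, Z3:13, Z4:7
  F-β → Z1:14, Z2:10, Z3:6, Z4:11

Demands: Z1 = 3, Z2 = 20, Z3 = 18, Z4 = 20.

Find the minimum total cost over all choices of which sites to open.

Open {F-β}: assign each demand point to its cheapest open site.
  Z1→F-β 3×14=42, Z2→F-β 20×10=200, Z3→F-β 18×6=108, Z4→F-β 20×11=220
  transport cost 570, fixed 176 → total 746.
Compare {F-α, F-β}: transport cost 454 + fixed 300 = 754.
Compare {F-α}: transport cost 680 + fixed 124 = 804.

746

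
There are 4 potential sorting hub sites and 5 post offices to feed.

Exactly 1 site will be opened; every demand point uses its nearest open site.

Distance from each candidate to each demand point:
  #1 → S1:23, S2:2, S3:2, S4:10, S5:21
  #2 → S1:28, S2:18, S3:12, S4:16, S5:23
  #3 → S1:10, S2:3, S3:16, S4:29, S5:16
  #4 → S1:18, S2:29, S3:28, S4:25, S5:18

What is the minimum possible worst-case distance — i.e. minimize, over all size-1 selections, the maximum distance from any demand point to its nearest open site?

Open {#1}.
  Farthest demand point is S1 at distance 23 (to #1); all others are ≤ 23.
With {#2} the worst case is 28.
With {#3} the worst case is 29.
No size-1 selection achieves below 23.

23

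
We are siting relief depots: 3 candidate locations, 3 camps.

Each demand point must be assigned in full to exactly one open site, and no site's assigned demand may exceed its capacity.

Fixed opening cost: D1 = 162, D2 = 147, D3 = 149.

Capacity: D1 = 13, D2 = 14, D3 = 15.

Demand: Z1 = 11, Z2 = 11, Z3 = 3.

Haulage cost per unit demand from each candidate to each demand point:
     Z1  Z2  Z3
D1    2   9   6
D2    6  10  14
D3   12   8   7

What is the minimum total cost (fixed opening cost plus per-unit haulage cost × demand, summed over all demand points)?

442

Open {D1, D3}; cheapest assignment that respects the capacities:
  D1 (cap 13, load 11): Z1 — cost 11×2 = 22
  D3 (cap 15, load 14): Z2, Z3 — cost 11×8 + 3×7 = 109
  Shipping 131, fixed 311 → total 442.
  Any other capacity-feasible assignment to {D1, D3} ships for at least 131.
Compare {D2, D3}: its best feasible assignment gives total 471.
Compare {D1, D2}: its best feasible assignment gives total 483.
Every other set of open sites that can feasibly serve all demand totals ≥ 471 even under its best assignment. Minimum: 442.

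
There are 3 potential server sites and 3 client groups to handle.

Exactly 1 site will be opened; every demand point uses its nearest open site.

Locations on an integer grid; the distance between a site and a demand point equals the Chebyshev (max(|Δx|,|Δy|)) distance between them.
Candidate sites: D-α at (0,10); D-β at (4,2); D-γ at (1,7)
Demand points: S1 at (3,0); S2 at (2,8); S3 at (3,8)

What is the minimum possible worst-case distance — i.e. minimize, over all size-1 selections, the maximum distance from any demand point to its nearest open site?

Open {D-β}.
  Farthest demand point is S2 at distance 6 (to D-β); all others are ≤ 6.
With {D-γ} the worst case is 7.
With {D-α} the worst case is 10.
No size-1 selection achieves below 6.

6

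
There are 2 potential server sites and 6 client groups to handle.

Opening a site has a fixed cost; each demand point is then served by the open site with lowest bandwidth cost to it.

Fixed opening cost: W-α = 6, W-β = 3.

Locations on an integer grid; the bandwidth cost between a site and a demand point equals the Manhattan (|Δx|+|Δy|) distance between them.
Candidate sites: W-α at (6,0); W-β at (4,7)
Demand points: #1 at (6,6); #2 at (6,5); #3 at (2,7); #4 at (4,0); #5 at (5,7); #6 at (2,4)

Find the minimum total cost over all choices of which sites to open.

25

Open {W-β}: assign each demand point to its cheapest open site.
  #1→W-β 3, #2→W-β 4, #3→W-β 2, #4→W-β 7, #5→W-β 1, #6→W-β 5
  bandwidth cost 22, fixed 3 → total 25.
Compare {W-α, W-β}: bandwidth cost 17 + fixed 9 = 26.
Compare {W-α}: bandwidth cost 40 + fixed 6 = 46.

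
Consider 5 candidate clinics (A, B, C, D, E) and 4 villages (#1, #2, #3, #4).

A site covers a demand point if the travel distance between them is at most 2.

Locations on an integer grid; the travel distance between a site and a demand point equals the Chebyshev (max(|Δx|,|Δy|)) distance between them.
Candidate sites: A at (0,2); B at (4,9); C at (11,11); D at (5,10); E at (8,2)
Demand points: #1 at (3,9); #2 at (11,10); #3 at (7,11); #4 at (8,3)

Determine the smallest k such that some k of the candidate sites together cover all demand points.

3

Coverage sets (demand points within 2 of each site):
  A: {}
  B: {#1}
  C: {#2}
  D: {#1, #3}
  E: {#4}
No 2 sites suffice: every size-2 union leaves at least one demand point uncovered.
But {C, D, E} covers everything, so the minimum is 3.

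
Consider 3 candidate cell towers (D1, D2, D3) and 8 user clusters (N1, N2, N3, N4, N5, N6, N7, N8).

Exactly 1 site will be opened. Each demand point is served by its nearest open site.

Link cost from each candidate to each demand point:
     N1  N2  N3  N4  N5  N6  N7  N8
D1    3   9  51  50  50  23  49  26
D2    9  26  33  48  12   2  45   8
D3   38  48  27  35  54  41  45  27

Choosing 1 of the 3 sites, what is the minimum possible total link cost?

183

Open {D2}.
  N1→D2 9, N2→D2 26, N3→D2 33, N4→D2 48, N5→D2 12, N6→D2 2, N7→D2 45, N8→D2 8  ⇒ total 183.
Compare {D1}: total 261.
Compare {D3}: total 315.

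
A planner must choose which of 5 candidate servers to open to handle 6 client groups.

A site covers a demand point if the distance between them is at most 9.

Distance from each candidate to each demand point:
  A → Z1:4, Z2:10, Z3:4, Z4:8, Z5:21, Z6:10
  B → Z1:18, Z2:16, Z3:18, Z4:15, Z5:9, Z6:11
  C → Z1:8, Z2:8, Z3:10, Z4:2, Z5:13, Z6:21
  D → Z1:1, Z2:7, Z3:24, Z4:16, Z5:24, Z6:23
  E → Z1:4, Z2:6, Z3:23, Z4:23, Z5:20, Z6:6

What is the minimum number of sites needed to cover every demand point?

3

Coverage sets (demand points within 9 of each site):
  A: {Z1, Z3, Z4}
  B: {Z5}
  C: {Z1, Z2, Z4}
  D: {Z1, Z2}
  E: {Z1, Z2, Z6}
No 2 sites suffice: every size-2 union leaves at least one demand point uncovered.
But {A, B, E} covers everything, so the minimum is 3.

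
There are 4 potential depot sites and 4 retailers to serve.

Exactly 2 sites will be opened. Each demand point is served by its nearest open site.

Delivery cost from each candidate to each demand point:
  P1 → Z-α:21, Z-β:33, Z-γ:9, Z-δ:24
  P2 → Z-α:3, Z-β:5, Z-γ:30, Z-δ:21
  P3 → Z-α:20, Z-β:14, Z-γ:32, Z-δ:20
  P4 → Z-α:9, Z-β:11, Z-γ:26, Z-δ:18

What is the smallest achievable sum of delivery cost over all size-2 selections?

Open {P1, P2}.
  Z-α→P2 3, Z-β→P2 5, Z-γ→P1 9, Z-δ→P2 21  ⇒ total 38.
Compare {P1, P4}: total 47.
Compare {P2, P4}: total 52.
No size-2 selection does better; minimum is 38.

38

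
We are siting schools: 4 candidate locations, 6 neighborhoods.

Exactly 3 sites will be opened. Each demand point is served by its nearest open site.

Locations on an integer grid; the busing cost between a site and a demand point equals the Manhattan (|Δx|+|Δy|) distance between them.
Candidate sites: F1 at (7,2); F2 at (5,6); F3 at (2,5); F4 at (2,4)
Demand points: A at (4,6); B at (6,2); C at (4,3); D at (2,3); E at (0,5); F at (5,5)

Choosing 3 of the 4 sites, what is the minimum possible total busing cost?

Open {F1, F2, F4}.
  A→F2 1, B→F1 1, C→F4 3, D→F4 1, E→F4 3, F→F2 1  ⇒ total 10.
Compare {F1, F2, F3}: total 11.
Compare {F1, F3, F4}: total 13.
No size-3 selection does better; minimum is 10.

10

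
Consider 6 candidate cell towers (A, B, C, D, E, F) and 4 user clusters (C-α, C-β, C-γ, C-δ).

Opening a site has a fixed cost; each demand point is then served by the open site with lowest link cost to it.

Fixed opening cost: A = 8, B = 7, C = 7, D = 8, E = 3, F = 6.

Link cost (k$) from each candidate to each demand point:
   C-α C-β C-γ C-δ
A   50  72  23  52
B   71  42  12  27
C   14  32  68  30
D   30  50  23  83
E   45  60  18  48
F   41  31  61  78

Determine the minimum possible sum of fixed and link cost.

99

Open {B, C}: assign each demand point to its cheapest open site.
  C-α→C 14, C-β→C 32, C-γ→B 12, C-δ→B 27
  link cost 85, fixed 14 → total 99.
Compare {B, C, E}: link cost 85 + fixed 17 = 102.
Compare {C, E}: link cost 94 + fixed 10 = 104.
Compare {B, C, F}: link cost 84 + fixed 20 = 104.
All other subsets cost ≥ 102. Minimum total cost: 99.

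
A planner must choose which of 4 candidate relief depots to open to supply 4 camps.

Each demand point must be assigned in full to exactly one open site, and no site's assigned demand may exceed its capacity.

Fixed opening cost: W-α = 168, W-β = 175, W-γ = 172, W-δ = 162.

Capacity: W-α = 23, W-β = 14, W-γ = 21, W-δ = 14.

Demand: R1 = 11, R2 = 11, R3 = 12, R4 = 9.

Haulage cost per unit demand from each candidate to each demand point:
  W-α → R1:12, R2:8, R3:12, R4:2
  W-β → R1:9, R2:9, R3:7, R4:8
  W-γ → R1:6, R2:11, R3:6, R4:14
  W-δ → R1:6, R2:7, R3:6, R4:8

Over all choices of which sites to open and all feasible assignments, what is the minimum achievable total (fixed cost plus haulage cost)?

746

Open {W-α, W-γ, W-δ}; cheapest assignment that respects the capacities:
  W-α (cap 23, load 20): R2, R4 — cost 11×8 + 9×2 = 106
  W-γ (cap 21, load 12): R3 — cost 12×6 = 72
  W-δ (cap 14, load 11): R1 — cost 11×6 = 66
  Shipping 244, fixed 502 → total 746.
  Any other capacity-feasible assignment to {W-α, W-γ, W-δ} ships for at least 244.
Compare {W-α, W-γ}: its best feasible assignment gives total 758.
Compare {W-α, W-β, W-δ}: its best feasible assignment gives total 761.
Every other set of open sites that can feasibly serve all demand totals ≥ 758 even under its best assignment. Minimum: 746.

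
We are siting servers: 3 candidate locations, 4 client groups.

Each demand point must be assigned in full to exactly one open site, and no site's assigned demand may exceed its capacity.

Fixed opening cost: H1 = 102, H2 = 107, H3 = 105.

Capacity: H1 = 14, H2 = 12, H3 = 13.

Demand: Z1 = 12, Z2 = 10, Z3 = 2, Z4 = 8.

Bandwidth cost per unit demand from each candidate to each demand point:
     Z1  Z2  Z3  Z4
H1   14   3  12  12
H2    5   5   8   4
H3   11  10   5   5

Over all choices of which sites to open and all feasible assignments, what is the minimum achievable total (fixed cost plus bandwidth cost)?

Open {H1, H2, H3}; cheapest assignment that respects the capacities:
  H1 (cap 14, load 10): Z2 — cost 10×3 = 30
  H2 (cap 12, load 12): Z1 — cost 12×5 = 60
  H3 (cap 13, load 10): Z3, Z4 — cost 2×5 + 8×5 = 50
  Shipping 140, fixed 314 → total 454.
  Any other capacity-feasible assignment to {H1, H2, H3} ships for at least 140.
Total demand is 32 and no other set of sites has combined capacity ≥ 32, so {H1, H2, H3} is the only feasible choice of open sites. Minimum: 454.

454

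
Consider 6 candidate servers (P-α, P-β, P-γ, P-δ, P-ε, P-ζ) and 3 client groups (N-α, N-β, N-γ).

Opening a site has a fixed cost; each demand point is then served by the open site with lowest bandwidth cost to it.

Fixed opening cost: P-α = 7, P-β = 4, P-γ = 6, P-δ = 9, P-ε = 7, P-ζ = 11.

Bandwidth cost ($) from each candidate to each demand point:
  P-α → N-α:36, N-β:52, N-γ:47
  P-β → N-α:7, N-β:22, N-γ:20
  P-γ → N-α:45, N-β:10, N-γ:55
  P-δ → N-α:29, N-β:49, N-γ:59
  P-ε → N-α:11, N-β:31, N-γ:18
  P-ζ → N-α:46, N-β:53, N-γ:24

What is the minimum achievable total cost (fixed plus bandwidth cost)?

47

Open {P-β, P-γ}: assign each demand point to its cheapest open site.
  N-α→P-β 7, N-β→P-γ 10, N-γ→P-β 20
  bandwidth cost 37, fixed 10 → total 47.
Compare {P-γ, P-ε}: bandwidth cost 39 + fixed 13 = 52.
Compare {P-β, P-γ, P-ε}: bandwidth cost 35 + fixed 17 = 52.
Compare {P-β}: bandwidth cost 49 + fixed 4 = 53.
All other subsets cost ≥ 52. Minimum total cost: 47.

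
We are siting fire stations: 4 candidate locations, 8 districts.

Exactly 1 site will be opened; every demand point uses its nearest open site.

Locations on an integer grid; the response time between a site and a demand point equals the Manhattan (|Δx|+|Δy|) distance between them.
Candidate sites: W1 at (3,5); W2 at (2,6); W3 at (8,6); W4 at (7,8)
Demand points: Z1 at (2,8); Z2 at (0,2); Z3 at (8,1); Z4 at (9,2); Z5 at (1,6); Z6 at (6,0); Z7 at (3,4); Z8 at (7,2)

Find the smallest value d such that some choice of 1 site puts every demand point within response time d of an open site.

Open {W1}.
  Farthest demand point is Z3 at response time 9 (to W1); all others are ≤ 9.
With {W2} the worst case is 11.
With {W3} the worst case is 12.
No size-1 selection achieves below 9.

9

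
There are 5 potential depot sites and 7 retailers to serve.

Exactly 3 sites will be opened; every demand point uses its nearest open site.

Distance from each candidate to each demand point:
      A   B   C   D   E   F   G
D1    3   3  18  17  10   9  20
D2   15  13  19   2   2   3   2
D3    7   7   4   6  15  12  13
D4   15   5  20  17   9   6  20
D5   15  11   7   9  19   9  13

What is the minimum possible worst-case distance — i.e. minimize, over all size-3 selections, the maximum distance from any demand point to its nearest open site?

4

Open {D1, D2, D3}.
  Farthest demand point is C at distance 4 (to D3); all others are ≤ 4.
With {D1, D2, D5} the worst case is 7.
With {D2, D3, D4} the worst case is 7.
No size-3 selection achieves below 4.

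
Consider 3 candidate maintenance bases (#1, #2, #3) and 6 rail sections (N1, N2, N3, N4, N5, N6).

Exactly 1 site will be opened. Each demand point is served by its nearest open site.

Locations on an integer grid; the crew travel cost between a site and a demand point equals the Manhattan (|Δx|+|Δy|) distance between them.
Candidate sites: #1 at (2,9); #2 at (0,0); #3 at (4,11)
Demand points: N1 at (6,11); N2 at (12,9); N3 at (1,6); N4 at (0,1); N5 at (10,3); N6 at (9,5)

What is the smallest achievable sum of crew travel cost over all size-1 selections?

Open {#1}.
  N1→#1 6, N2→#1 10, N3→#1 4, N4→#1 10, N5→#1 14, N6→#1 11  ⇒ total 55.
Compare {#3}: total 59.
Compare {#2}: total 73.

55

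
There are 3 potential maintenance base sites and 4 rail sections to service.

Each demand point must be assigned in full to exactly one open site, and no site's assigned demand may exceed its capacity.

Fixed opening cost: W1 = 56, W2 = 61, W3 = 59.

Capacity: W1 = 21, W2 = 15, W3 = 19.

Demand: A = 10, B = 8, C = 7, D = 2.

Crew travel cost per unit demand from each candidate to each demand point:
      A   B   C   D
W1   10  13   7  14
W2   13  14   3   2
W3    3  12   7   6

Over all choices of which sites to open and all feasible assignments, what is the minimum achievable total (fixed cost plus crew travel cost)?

271

Open {W2, W3}; cheapest assignment that respects the capacities:
  W2 (cap 15, load 9): C, D — cost 7×3 + 2×2 = 25
  W3 (cap 19, load 18): A, B — cost 10×3 + 8×12 = 126
  Shipping 151, fixed 120 → total 271.
  Any other capacity-feasible assignment to {W2, W3} ships for at least 151.
Compare {W1, W3}: its best feasible assignment gives total 310.
Compare {W1, W2, W3}: its best feasible assignment gives total 327.
Every other set of open sites that can feasibly serve all demand totals ≥ 310 even under its best assignment. Minimum: 271.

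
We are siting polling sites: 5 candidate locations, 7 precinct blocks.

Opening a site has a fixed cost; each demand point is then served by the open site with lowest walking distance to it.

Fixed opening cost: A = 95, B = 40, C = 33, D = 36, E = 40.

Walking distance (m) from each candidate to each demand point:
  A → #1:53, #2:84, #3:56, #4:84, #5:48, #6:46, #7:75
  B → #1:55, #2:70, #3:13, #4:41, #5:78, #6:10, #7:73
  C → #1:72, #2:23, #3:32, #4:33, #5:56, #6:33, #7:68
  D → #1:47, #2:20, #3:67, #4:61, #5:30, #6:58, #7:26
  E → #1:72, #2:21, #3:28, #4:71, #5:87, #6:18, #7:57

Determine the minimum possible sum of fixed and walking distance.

Open {B, D}: assign each demand point to its cheapest open site.
  #1→D 47, #2→D 20, #3→B 13, #4→B 41, #5→D 30, #6→B 10, #7→D 26
  walking distance 187, fixed 76 → total 263.
Compare {B, C, D}: walking distance 179 + fixed 109 = 288.
Compare {C, D}: walking distance 221 + fixed 69 = 290.
Compare {B, D, E}: walking distance 187 + fixed 116 = 303.
All other subsets cost ≥ 288. Minimum total cost: 263.

263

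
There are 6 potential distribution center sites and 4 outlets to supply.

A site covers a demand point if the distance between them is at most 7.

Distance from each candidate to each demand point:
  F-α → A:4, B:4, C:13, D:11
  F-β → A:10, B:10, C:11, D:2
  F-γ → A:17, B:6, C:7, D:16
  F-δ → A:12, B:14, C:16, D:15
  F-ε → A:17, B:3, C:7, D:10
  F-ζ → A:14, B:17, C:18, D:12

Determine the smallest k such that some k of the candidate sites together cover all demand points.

3

Coverage sets (demand points within 7 of each site):
  F-α: {A, B}
  F-β: {D}
  F-γ: {B, C}
  F-δ: {}
  F-ε: {B, C}
  F-ζ: {}
No 2 sites suffice: every size-2 union leaves at least one demand point uncovered.
But {F-α, F-β, F-γ} covers everything, so the minimum is 3.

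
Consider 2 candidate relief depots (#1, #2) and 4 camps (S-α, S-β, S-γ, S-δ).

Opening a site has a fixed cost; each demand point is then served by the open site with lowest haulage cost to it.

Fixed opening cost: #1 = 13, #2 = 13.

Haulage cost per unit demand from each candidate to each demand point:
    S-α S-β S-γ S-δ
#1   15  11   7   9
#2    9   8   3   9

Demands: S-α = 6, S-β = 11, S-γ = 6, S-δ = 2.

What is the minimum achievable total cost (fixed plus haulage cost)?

Open {#2}: assign each demand point to its cheapest open site.
  S-α→#2 6×9=54, S-β→#2 11×8=88, S-γ→#2 6×3=18, S-δ→#2 2×9=18
  haulage cost 178, fixed 13 → total 191.
Compare {#1, #2}: haulage cost 178 + fixed 26 = 204.
Compare {#1}: haulage cost 271 + fixed 13 = 284.

191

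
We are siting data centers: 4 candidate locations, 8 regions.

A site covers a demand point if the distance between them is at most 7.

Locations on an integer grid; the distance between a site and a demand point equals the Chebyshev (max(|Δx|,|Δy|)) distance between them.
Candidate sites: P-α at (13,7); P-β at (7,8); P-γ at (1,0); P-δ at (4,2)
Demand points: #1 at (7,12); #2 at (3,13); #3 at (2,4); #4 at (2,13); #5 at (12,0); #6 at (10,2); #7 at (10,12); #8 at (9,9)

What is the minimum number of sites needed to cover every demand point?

Coverage sets (demand points within 7 of each site):
  P-α: {#1, #5, #6, #7, #8}
  P-β: {#1, #2, #3, #4, #6, #7, #8}
  P-γ: {#3}
  P-δ: {#3, #6, #8}
No single site covers all 8 demand points.
But {P-α, P-β} covers everything, so the minimum is 2.

2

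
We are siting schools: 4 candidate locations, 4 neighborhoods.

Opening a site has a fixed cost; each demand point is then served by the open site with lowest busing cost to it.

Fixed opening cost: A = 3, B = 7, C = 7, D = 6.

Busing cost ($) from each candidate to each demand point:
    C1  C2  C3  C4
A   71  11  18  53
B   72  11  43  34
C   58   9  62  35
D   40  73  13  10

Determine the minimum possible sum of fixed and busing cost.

83

Open {A, D}: assign each demand point to its cheapest open site.
  C1→D 40, C2→A 11, C3→D 13, C4→D 10
  busing cost 74, fixed 9 → total 83.
Compare {C, D}: busing cost 72 + fixed 13 = 85.
Compare {B, D}: busing cost 74 + fixed 13 = 87.
Compare {A, C, D}: busing cost 72 + fixed 16 = 88.
All other subsets cost ≥ 85. Minimum total cost: 83.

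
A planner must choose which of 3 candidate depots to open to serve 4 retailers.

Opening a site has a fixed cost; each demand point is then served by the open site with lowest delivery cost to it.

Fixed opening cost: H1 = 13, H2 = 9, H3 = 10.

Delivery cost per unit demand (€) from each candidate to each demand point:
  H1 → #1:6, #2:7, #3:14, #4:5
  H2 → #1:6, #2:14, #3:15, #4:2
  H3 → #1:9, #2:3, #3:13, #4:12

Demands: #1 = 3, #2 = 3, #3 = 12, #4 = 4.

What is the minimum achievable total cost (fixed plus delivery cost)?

Open {H2, H3}: assign each demand point to its cheapest open site.
  #1→H2 3×6=18, #2→H3 3×3=9, #3→H3 12×13=156, #4→H2 4×2=8
  delivery cost 191, fixed 19 → total 210.
Compare {H1, H2, H3}: delivery cost 191 + fixed 32 = 223.
Compare {H1, H3}: delivery cost 203 + fixed 23 = 226.
Compare {H1, H2}: delivery cost 215 + fixed 22 = 237.
All other subsets cost ≥ 223. Minimum total cost: 210.

210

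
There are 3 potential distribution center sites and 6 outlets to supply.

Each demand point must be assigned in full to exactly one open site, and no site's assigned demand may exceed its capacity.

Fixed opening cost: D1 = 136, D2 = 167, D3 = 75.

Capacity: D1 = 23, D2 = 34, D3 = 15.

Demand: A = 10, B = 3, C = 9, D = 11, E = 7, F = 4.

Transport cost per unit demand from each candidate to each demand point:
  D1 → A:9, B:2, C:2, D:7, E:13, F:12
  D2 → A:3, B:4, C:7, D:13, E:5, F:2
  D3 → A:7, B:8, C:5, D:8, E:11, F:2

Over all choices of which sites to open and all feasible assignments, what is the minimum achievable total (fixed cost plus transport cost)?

Open {D1, D2}; cheapest assignment that respects the capacities:
  D1 (cap 23, load 23): B, C, D — cost 3×2 + 9×2 + 11×7 = 101
  D2 (cap 34, load 21): A, E, F — cost 10×3 + 7×5 + 4×2 = 73
  Shipping 174, fixed 303 → total 477.
  Any other capacity-feasible assignment to {D1, D2} ships for at least 174.
Compare {D2, D3}: its best feasible assignment gives total 478.
Compare {D1, D2, D3}: its best feasible assignment gives total 552.
Every other set of open sites that can feasibly serve all demand totals ≥ 478 even under its best assignment. Minimum: 477.

477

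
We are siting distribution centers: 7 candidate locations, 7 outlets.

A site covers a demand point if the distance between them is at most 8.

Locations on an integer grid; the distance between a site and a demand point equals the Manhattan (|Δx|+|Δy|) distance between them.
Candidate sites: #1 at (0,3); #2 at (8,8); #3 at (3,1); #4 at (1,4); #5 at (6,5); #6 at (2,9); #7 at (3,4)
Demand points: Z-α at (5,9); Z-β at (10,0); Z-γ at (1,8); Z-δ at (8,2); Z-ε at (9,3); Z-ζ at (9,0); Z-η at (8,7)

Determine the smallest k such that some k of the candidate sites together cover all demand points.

Coverage sets (demand points within 8 of each site):
  #1: {Z-γ}
  #2: {Z-α, Z-γ, Z-δ, Z-ε, Z-η}
  #3: {Z-β, Z-δ, Z-ε, Z-ζ}
  #4: {Z-γ}
  #5: {Z-α, Z-γ, Z-δ, Z-ε, Z-ζ, Z-η}
  #6: {Z-α, Z-γ, Z-η}
  #7: {Z-α, Z-γ, Z-δ, Z-ε, Z-η}
No single site covers all 7 demand points.
But {#2, #3} covers everything, so the minimum is 2.

2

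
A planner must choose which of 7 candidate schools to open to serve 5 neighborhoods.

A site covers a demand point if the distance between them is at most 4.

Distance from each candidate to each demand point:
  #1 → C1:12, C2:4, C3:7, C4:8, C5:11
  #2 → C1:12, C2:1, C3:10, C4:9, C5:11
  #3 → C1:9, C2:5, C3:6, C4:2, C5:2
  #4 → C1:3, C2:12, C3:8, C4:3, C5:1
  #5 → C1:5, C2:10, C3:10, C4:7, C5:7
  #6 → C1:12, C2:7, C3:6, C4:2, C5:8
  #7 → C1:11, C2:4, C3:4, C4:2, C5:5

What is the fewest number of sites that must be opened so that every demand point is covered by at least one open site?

Coverage sets (demand points within 4 of each site):
  #1: {C2}
  #2: {C2}
  #3: {C4, C5}
  #4: {C1, C4, C5}
  #5: {}
  #6: {C4}
  #7: {C2, C3, C4}
No single site covers all 5 demand points.
But {#4, #7} covers everything, so the minimum is 2.

2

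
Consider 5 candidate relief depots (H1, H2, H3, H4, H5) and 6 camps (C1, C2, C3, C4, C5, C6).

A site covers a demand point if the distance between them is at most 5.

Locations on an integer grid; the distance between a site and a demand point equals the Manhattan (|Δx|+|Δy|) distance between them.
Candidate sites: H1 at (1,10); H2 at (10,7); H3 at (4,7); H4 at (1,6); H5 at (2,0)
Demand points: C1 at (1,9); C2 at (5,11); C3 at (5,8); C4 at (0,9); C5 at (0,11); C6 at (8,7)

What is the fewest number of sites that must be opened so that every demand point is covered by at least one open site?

Coverage sets (demand points within 5 of each site):
  H1: {C1, C2, C4, C5}
  H2: {C6}
  H3: {C1, C2, C3, C6}
  H4: {C1, C4}
  H5: {}
No single site covers all 6 demand points.
But {H1, H3} covers everything, so the minimum is 2.

2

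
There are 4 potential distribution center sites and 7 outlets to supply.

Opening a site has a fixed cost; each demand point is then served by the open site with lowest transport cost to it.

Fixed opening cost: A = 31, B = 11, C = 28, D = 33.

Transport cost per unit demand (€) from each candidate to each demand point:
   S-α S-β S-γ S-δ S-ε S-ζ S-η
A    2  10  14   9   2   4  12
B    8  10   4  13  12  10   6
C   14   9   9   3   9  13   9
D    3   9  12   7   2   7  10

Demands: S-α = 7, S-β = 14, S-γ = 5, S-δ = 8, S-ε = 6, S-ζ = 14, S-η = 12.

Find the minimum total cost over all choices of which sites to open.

Open {A, B, C}: assign each demand point to its cheapest open site.
  S-α→A 7×2=14, S-β→C 14×9=126, S-γ→B 5×4=20, S-δ→C 8×3=24, S-ε→A 6×2=12, S-ζ→A 14×4=56, S-η→B 12×6=72
  transport cost 324, fixed 70 → total 394.
Compare {A, B, C, D}: transport cost 324 + fixed 103 = 427.
Compare {A, B}: transport cost 386 + fixed 42 = 428.
Compare {A, B, D}: transport cost 356 + fixed 75 = 431.
All other subsets cost ≥ 427. Minimum total cost: 394.

394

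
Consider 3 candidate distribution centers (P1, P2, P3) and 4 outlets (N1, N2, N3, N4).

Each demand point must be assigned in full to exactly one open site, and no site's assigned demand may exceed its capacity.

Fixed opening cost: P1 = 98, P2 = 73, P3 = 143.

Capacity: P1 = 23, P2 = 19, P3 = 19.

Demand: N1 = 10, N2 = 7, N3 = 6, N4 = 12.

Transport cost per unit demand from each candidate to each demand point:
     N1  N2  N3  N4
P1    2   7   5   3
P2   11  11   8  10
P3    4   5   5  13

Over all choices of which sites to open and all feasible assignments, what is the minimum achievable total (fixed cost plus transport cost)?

352

Open {P1, P2}; cheapest assignment that respects the capacities:
  P1 (cap 23, load 22): N1, N4 — cost 10×2 + 12×3 = 56
  P2 (cap 19, load 13): N2, N3 — cost 7×11 + 6×8 = 125
  Shipping 181, fixed 171 → total 352.
  Any other capacity-feasible assignment to {P1, P2} ships for at least 181.
Compare {P1, P3}: its best feasible assignment gives total 362.
Compare {P1, P2, P3}: its best feasible assignment gives total 435.
Every other set of open sites that can feasibly serve all demand totals ≥ 362 even under its best assignment. Minimum: 352.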